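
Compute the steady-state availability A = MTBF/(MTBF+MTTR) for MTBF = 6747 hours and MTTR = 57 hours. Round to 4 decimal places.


MTBF = 6747
MTTR = 57
MTBF + MTTR = 6804
A = 6747 / 6804
A = 0.9916

0.9916


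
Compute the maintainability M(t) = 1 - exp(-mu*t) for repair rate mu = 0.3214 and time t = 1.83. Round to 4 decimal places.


mu = 0.3214, t = 1.83
mu * t = 0.3214 * 1.83 = 0.5882
exp(-0.5882) = 0.5553
M(t) = 1 - 0.5553
M(t) = 0.4447

0.4447


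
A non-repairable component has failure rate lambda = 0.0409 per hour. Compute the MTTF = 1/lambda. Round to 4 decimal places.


lambda = 0.0409
MTTF = 1 / 0.0409
MTTF = 24.4499

24.4499


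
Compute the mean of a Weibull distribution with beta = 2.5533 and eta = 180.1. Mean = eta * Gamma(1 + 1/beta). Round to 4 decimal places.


beta = 2.5533, eta = 180.1
1/beta = 0.3917
1 + 1/beta = 1.3917
Gamma(1.3917) = 0.8878
Mean = 180.1 * 0.8878
Mean = 159.8839

159.8839


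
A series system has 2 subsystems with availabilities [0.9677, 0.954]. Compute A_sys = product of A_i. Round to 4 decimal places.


Subsystems: [0.9677, 0.954]
After subsystem 1 (A=0.9677): product = 0.9677
After subsystem 2 (A=0.954): product = 0.9232
A_sys = 0.9232

0.9232


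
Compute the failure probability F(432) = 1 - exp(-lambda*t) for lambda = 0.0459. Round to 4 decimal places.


lambda = 0.0459, t = 432
lambda * t = 19.8288
exp(-19.8288) = 0.0
F(t) = 1 - 0.0
F(t) = 1.0

1.0


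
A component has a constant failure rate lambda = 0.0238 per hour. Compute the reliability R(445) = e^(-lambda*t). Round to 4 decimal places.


lambda = 0.0238
t = 445
lambda * t = 10.591
R(t) = e^(-10.591)
R(t) = 0.0

0.0


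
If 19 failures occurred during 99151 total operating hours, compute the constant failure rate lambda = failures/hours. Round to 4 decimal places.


failures = 19
total_hours = 99151
lambda = 19 / 99151
lambda = 0.0002

0.0002


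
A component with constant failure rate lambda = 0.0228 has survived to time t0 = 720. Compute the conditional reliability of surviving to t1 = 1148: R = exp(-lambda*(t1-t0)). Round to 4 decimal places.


lambda = 0.0228
t0 = 720, t1 = 1148
t1 - t0 = 428
lambda * (t1-t0) = 0.0228 * 428 = 9.7584
R = exp(-9.7584)
R = 0.0001

0.0001


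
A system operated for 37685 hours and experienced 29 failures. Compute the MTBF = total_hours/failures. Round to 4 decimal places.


total_hours = 37685
failures = 29
MTBF = 37685 / 29
MTBF = 1299.4828

1299.4828


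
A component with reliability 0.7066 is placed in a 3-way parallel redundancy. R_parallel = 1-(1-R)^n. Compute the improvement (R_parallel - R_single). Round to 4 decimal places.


R_single = 0.7066, n = 3
1 - R_single = 0.2934
(1 - R_single)^n = 0.2934^3 = 0.0253
R_parallel = 1 - 0.0253 = 0.9747
Improvement = 0.9747 - 0.7066
Improvement = 0.2681

0.2681


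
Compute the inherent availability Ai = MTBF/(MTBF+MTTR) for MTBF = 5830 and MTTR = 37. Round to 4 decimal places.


MTBF = 5830
MTTR = 37
MTBF + MTTR = 5867
Ai = 5830 / 5867
Ai = 0.9937

0.9937


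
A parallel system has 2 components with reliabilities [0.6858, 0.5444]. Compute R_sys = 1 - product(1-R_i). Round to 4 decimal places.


Components: [0.6858, 0.5444]
(1 - 0.6858) = 0.3142, running product = 0.3142
(1 - 0.5444) = 0.4556, running product = 0.1431
Product of (1-R_i) = 0.1431
R_sys = 1 - 0.1431 = 0.8569

0.8569


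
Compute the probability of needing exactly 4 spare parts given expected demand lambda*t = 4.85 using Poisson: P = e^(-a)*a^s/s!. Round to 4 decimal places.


a = 4.85, s = 4
e^(-a) = e^(-4.85) = 0.0078
a^s = 4.85^4 = 553.308
s! = 24
P = 0.0078 * 553.308 / 24
P = 0.1805

0.1805


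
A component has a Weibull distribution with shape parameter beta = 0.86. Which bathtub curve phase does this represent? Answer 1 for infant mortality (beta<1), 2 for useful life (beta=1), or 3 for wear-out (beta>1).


beta = 0.86
Compare beta to 1:
beta < 1 => infant mortality (phase 1)
beta = 1 => useful life (phase 2)
beta > 1 => wear-out (phase 3)
Since beta = 0.86, this is infant mortality (decreasing failure rate)
Phase = 1

1


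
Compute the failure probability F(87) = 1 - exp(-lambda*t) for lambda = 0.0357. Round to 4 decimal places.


lambda = 0.0357, t = 87
lambda * t = 3.1059
exp(-3.1059) = 0.0448
F(t) = 1 - 0.0448
F(t) = 0.9552

0.9552


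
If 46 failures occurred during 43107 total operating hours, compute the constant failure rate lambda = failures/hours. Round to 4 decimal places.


failures = 46
total_hours = 43107
lambda = 46 / 43107
lambda = 0.0011

0.0011


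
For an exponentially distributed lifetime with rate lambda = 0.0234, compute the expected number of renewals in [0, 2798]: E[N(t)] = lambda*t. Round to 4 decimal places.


lambda = 0.0234
t = 2798
E[N(t)] = lambda * t
E[N(t)] = 0.0234 * 2798
E[N(t)] = 65.4732

65.4732


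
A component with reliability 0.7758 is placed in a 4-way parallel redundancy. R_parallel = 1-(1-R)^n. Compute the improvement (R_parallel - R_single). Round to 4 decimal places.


R_single = 0.7758, n = 4
1 - R_single = 0.2242
(1 - R_single)^n = 0.2242^4 = 0.0025
R_parallel = 1 - 0.0025 = 0.9975
Improvement = 0.9975 - 0.7758
Improvement = 0.2217

0.2217


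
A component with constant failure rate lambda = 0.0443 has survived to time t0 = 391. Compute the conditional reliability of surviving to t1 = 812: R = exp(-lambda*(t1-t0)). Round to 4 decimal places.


lambda = 0.0443
t0 = 391, t1 = 812
t1 - t0 = 421
lambda * (t1-t0) = 0.0443 * 421 = 18.6503
R = exp(-18.6503)
R = 0.0

0.0


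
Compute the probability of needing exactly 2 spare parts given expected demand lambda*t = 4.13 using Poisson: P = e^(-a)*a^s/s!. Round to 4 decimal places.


a = 4.13, s = 2
e^(-a) = e^(-4.13) = 0.0161
a^s = 4.13^2 = 17.0569
s! = 2
P = 0.0161 * 17.0569 / 2
P = 0.1372

0.1372


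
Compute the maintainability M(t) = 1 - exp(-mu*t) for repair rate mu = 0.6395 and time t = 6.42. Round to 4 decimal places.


mu = 0.6395, t = 6.42
mu * t = 0.6395 * 6.42 = 4.1056
exp(-4.1056) = 0.0165
M(t) = 1 - 0.0165
M(t) = 0.9835

0.9835


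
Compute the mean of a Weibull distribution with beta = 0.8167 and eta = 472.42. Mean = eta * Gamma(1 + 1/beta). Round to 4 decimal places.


beta = 0.8167, eta = 472.42
1/beta = 1.2244
1 + 1/beta = 2.2244
Gamma(2.2244) = 1.1167
Mean = 472.42 * 1.1167
Mean = 527.5737

527.5737


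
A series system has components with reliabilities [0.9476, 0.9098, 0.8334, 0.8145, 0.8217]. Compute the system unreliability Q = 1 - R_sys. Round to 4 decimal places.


Components: [0.9476, 0.9098, 0.8334, 0.8145, 0.8217]
After component 1: product = 0.9476
After component 2: product = 0.8621
After component 3: product = 0.7185
After component 4: product = 0.5852
After component 5: product = 0.4809
R_sys = 0.4809
Q = 1 - 0.4809 = 0.5191

0.5191


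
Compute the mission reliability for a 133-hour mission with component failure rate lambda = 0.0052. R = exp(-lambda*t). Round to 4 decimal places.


lambda = 0.0052
mission_time = 133
lambda * t = 0.0052 * 133 = 0.6916
R = exp(-0.6916)
R = 0.5008

0.5008


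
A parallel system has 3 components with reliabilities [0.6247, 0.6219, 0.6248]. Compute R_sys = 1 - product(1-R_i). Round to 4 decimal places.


Components: [0.6247, 0.6219, 0.6248]
(1 - 0.6247) = 0.3753, running product = 0.3753
(1 - 0.6219) = 0.3781, running product = 0.1419
(1 - 0.6248) = 0.3752, running product = 0.0532
Product of (1-R_i) = 0.0532
R_sys = 1 - 0.0532 = 0.9468

0.9468


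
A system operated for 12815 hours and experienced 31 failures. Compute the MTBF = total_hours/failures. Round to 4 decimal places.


total_hours = 12815
failures = 31
MTBF = 12815 / 31
MTBF = 413.3871

413.3871


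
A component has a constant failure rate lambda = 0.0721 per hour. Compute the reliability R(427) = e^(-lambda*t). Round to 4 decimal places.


lambda = 0.0721
t = 427
lambda * t = 30.7867
R(t) = e^(-30.7867)
R(t) = 0.0

0.0


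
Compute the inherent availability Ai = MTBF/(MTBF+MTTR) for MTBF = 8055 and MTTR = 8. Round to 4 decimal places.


MTBF = 8055
MTTR = 8
MTBF + MTTR = 8063
Ai = 8055 / 8063
Ai = 0.999

0.999


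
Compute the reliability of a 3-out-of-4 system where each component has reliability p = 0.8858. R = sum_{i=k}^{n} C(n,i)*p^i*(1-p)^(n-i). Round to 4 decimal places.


k = 3, n = 4, p = 0.8858
i=3: C(4,3)=4 * 0.8858^3 * 0.1142^1 = 0.3175
i=4: C(4,4)=1 * 0.8858^4 * 0.1142^0 = 0.6157
R = sum of terms = 0.9332

0.9332


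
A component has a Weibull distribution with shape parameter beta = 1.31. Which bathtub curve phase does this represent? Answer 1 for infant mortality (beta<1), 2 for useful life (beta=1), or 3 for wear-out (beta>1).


beta = 1.31
Compare beta to 1:
beta < 1 => infant mortality (phase 1)
beta = 1 => useful life (phase 2)
beta > 1 => wear-out (phase 3)
Since beta = 1.31, this is wear-out (increasing failure rate)
Phase = 3

3


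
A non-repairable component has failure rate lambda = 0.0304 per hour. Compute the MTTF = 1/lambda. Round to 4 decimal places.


lambda = 0.0304
MTTF = 1 / 0.0304
MTTF = 32.8947

32.8947


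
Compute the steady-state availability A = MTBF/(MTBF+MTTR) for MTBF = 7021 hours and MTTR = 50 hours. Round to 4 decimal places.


MTBF = 7021
MTTR = 50
MTBF + MTTR = 7071
A = 7021 / 7071
A = 0.9929

0.9929


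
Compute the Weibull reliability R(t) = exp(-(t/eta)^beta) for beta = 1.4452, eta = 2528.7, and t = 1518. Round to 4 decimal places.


beta = 1.4452, eta = 2528.7, t = 1518
t/eta = 1518 / 2528.7 = 0.6003
(t/eta)^beta = 0.6003^1.4452 = 0.4783
R(t) = exp(-0.4783)
R(t) = 0.6198

0.6198


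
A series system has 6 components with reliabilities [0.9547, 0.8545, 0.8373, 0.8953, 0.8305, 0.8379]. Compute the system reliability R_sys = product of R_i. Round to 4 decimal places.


Components: [0.9547, 0.8545, 0.8373, 0.8953, 0.8305, 0.8379]
After component 1 (R=0.9547): product = 0.9547
After component 2 (R=0.8545): product = 0.8158
After component 3 (R=0.8373): product = 0.6831
After component 4 (R=0.8953): product = 0.6115
After component 5 (R=0.8305): product = 0.5079
After component 6 (R=0.8379): product = 0.4256
R_sys = 0.4256

0.4256


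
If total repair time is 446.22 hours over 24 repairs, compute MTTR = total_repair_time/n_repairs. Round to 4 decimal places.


total_repair_time = 446.22
n_repairs = 24
MTTR = 446.22 / 24
MTTR = 18.5925

18.5925


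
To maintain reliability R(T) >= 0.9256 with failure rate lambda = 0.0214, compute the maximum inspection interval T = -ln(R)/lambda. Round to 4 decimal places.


R_target = 0.9256
lambda = 0.0214
-ln(0.9256) = 0.0773
T = 0.0773 / 0.0214
T = 3.6128

3.6128


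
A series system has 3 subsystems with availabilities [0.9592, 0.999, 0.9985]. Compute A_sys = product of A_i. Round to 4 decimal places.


Subsystems: [0.9592, 0.999, 0.9985]
After subsystem 1 (A=0.9592): product = 0.9592
After subsystem 2 (A=0.999): product = 0.9582
After subsystem 3 (A=0.9985): product = 0.9568
A_sys = 0.9568

0.9568


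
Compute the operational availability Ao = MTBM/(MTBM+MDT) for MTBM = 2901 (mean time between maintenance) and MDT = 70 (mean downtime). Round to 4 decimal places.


MTBM = 2901
MDT = 70
MTBM + MDT = 2971
Ao = 2901 / 2971
Ao = 0.9764

0.9764


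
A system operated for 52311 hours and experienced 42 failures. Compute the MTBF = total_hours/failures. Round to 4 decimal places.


total_hours = 52311
failures = 42
MTBF = 52311 / 42
MTBF = 1245.5

1245.5


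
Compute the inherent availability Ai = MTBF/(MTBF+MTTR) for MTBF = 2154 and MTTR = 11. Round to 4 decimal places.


MTBF = 2154
MTTR = 11
MTBF + MTTR = 2165
Ai = 2154 / 2165
Ai = 0.9949

0.9949


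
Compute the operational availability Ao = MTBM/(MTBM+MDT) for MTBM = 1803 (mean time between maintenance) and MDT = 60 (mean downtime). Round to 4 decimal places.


MTBM = 1803
MDT = 60
MTBM + MDT = 1863
Ao = 1803 / 1863
Ao = 0.9678

0.9678


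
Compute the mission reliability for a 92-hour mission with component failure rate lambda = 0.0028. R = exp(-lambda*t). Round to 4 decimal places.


lambda = 0.0028
mission_time = 92
lambda * t = 0.0028 * 92 = 0.2576
R = exp(-0.2576)
R = 0.7729

0.7729


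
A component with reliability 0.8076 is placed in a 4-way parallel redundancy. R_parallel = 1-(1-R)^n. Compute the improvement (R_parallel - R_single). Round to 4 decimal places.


R_single = 0.8076, n = 4
1 - R_single = 0.1924
(1 - R_single)^n = 0.1924^4 = 0.0014
R_parallel = 1 - 0.0014 = 0.9986
Improvement = 0.9986 - 0.8076
Improvement = 0.191

0.191


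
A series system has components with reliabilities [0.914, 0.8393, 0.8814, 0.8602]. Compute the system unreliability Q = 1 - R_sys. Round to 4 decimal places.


Components: [0.914, 0.8393, 0.8814, 0.8602]
After component 1: product = 0.914
After component 2: product = 0.7671
After component 3: product = 0.6761
After component 4: product = 0.5816
R_sys = 0.5816
Q = 1 - 0.5816 = 0.4184

0.4184


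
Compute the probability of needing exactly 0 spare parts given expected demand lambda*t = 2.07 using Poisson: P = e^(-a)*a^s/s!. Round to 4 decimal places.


a = 2.07, s = 0
e^(-a) = e^(-2.07) = 0.1262
a^s = 2.07^0 = 1.0
s! = 1
P = 0.1262 * 1.0 / 1
P = 0.1262

0.1262


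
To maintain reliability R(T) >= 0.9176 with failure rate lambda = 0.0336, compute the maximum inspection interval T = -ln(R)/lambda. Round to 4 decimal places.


R_target = 0.9176
lambda = 0.0336
-ln(0.9176) = 0.086
T = 0.086 / 0.0336
T = 2.5593

2.5593


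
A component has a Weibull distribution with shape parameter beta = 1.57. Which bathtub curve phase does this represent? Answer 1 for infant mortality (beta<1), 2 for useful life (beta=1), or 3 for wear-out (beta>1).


beta = 1.57
Compare beta to 1:
beta < 1 => infant mortality (phase 1)
beta = 1 => useful life (phase 2)
beta > 1 => wear-out (phase 3)
Since beta = 1.57, this is wear-out (increasing failure rate)
Phase = 3

3


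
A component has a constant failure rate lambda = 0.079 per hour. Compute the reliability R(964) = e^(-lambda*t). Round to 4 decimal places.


lambda = 0.079
t = 964
lambda * t = 76.156
R(t) = e^(-76.156)
R(t) = 0.0

0.0


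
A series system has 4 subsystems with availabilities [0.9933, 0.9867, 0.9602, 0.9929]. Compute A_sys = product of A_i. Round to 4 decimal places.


Subsystems: [0.9933, 0.9867, 0.9602, 0.9929]
After subsystem 1 (A=0.9933): product = 0.9933
After subsystem 2 (A=0.9867): product = 0.9801
After subsystem 3 (A=0.9602): product = 0.9411
After subsystem 4 (A=0.9929): product = 0.9344
A_sys = 0.9344

0.9344


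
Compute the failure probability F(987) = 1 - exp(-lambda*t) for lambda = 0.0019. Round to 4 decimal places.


lambda = 0.0019, t = 987
lambda * t = 1.8753
exp(-1.8753) = 0.1533
F(t) = 1 - 0.1533
F(t) = 0.8467

0.8467


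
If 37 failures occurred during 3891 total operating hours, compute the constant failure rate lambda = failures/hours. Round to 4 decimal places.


failures = 37
total_hours = 3891
lambda = 37 / 3891
lambda = 0.0095

0.0095


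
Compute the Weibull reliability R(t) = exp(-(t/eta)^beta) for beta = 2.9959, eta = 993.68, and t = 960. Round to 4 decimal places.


beta = 2.9959, eta = 993.68, t = 960
t/eta = 960 / 993.68 = 0.9661
(t/eta)^beta = 0.9661^2.9959 = 0.9019
R(t) = exp(-0.9019)
R(t) = 0.4058

0.4058


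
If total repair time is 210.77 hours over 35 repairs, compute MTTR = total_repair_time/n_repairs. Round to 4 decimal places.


total_repair_time = 210.77
n_repairs = 35
MTTR = 210.77 / 35
MTTR = 6.022

6.022


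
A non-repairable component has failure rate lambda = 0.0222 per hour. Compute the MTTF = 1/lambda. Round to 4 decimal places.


lambda = 0.0222
MTTF = 1 / 0.0222
MTTF = 45.045

45.045


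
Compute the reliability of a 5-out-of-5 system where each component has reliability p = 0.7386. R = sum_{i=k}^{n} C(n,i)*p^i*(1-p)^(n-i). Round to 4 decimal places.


k = 5, n = 5, p = 0.7386
i=5: C(5,5)=1 * 0.7386^5 * 0.2614^0 = 0.2198
R = sum of terms = 0.2198

0.2198


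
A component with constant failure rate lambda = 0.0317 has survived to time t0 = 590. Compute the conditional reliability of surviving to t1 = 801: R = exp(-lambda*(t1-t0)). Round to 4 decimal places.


lambda = 0.0317
t0 = 590, t1 = 801
t1 - t0 = 211
lambda * (t1-t0) = 0.0317 * 211 = 6.6887
R = exp(-6.6887)
R = 0.0012

0.0012


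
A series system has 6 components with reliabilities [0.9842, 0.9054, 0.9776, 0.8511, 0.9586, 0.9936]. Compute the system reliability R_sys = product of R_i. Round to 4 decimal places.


Components: [0.9842, 0.9054, 0.9776, 0.8511, 0.9586, 0.9936]
After component 1 (R=0.9842): product = 0.9842
After component 2 (R=0.9054): product = 0.8911
After component 3 (R=0.9776): product = 0.8711
After component 4 (R=0.8511): product = 0.7414
After component 5 (R=0.9586): product = 0.7107
After component 6 (R=0.9936): product = 0.7062
R_sys = 0.7062

0.7062


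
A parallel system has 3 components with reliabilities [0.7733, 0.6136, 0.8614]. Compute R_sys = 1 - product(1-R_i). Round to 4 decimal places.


Components: [0.7733, 0.6136, 0.8614]
(1 - 0.7733) = 0.2267, running product = 0.2267
(1 - 0.6136) = 0.3864, running product = 0.0876
(1 - 0.8614) = 0.1386, running product = 0.0121
Product of (1-R_i) = 0.0121
R_sys = 1 - 0.0121 = 0.9879

0.9879


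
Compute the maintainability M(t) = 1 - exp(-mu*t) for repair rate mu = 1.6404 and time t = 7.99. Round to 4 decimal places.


mu = 1.6404, t = 7.99
mu * t = 1.6404 * 7.99 = 13.1068
exp(-13.1068) = 0.0
M(t) = 1 - 0.0
M(t) = 1.0

1.0


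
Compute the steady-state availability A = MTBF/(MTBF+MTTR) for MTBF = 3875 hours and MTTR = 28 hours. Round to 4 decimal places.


MTBF = 3875
MTTR = 28
MTBF + MTTR = 3903
A = 3875 / 3903
A = 0.9928

0.9928


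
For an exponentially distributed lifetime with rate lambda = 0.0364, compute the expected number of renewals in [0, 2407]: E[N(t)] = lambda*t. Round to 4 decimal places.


lambda = 0.0364
t = 2407
E[N(t)] = lambda * t
E[N(t)] = 0.0364 * 2407
E[N(t)] = 87.6148

87.6148


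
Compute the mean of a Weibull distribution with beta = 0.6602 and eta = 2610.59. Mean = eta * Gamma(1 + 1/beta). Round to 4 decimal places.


beta = 0.6602, eta = 2610.59
1/beta = 1.5147
1 + 1/beta = 2.5147
Gamma(2.5147) = 1.3432
Mean = 2610.59 * 1.3432
Mean = 3506.5865

3506.5865


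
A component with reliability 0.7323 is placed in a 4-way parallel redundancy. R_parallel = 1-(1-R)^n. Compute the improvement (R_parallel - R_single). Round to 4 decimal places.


R_single = 0.7323, n = 4
1 - R_single = 0.2677
(1 - R_single)^n = 0.2677^4 = 0.0051
R_parallel = 1 - 0.0051 = 0.9949
Improvement = 0.9949 - 0.7323
Improvement = 0.2626

0.2626


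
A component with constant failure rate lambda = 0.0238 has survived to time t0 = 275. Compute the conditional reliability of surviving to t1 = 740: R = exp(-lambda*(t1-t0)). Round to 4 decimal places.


lambda = 0.0238
t0 = 275, t1 = 740
t1 - t0 = 465
lambda * (t1-t0) = 0.0238 * 465 = 11.067
R = exp(-11.067)
R = 0.0

0.0


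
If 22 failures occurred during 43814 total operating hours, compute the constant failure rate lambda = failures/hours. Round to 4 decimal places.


failures = 22
total_hours = 43814
lambda = 22 / 43814
lambda = 0.0005

0.0005


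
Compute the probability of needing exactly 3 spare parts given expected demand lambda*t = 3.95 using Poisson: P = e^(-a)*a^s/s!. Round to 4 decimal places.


a = 3.95, s = 3
e^(-a) = e^(-3.95) = 0.0193
a^s = 3.95^3 = 61.6299
s! = 6
P = 0.0193 * 61.6299 / 6
P = 0.1978

0.1978


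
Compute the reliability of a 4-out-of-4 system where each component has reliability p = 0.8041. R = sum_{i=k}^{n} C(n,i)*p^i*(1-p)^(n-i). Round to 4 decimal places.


k = 4, n = 4, p = 0.8041
i=4: C(4,4)=1 * 0.8041^4 * 0.1959^0 = 0.4181
R = sum of terms = 0.4181

0.4181


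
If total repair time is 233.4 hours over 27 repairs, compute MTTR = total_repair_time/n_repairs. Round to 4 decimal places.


total_repair_time = 233.4
n_repairs = 27
MTTR = 233.4 / 27
MTTR = 8.6444

8.6444


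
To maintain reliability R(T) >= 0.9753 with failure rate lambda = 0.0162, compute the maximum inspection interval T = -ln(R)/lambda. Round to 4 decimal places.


R_target = 0.9753
lambda = 0.0162
-ln(0.9753) = 0.025
T = 0.025 / 0.0162
T = 1.5438

1.5438


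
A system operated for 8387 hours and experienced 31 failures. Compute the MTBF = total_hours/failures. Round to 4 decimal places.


total_hours = 8387
failures = 31
MTBF = 8387 / 31
MTBF = 270.5484

270.5484


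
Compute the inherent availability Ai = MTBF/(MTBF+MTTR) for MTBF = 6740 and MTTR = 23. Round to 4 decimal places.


MTBF = 6740
MTTR = 23
MTBF + MTTR = 6763
Ai = 6740 / 6763
Ai = 0.9966

0.9966


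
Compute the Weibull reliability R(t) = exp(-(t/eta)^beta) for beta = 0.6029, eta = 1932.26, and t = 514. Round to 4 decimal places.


beta = 0.6029, eta = 1932.26, t = 514
t/eta = 514 / 1932.26 = 0.266
(t/eta)^beta = 0.266^0.6029 = 0.4501
R(t) = exp(-0.4501)
R(t) = 0.6376

0.6376


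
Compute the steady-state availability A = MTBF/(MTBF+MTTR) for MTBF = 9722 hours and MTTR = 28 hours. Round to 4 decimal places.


MTBF = 9722
MTTR = 28
MTBF + MTTR = 9750
A = 9722 / 9750
A = 0.9971

0.9971


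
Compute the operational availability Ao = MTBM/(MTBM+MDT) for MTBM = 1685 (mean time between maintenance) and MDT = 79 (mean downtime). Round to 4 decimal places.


MTBM = 1685
MDT = 79
MTBM + MDT = 1764
Ao = 1685 / 1764
Ao = 0.9552

0.9552


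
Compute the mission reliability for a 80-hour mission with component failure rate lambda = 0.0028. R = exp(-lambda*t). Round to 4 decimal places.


lambda = 0.0028
mission_time = 80
lambda * t = 0.0028 * 80 = 0.224
R = exp(-0.224)
R = 0.7993

0.7993


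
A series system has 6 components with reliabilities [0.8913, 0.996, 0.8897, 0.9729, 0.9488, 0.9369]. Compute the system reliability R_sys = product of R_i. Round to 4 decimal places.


Components: [0.8913, 0.996, 0.8897, 0.9729, 0.9488, 0.9369]
After component 1 (R=0.8913): product = 0.8913
After component 2 (R=0.996): product = 0.8877
After component 3 (R=0.8897): product = 0.7898
After component 4 (R=0.9729): product = 0.7684
After component 5 (R=0.9488): product = 0.7291
After component 6 (R=0.9369): product = 0.6831
R_sys = 0.6831

0.6831


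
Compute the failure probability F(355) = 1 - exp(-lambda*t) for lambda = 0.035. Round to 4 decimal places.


lambda = 0.035, t = 355
lambda * t = 12.425
exp(-12.425) = 0.0
F(t) = 1 - 0.0
F(t) = 1.0

1.0


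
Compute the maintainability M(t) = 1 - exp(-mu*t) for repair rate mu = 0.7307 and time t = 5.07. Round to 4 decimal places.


mu = 0.7307, t = 5.07
mu * t = 0.7307 * 5.07 = 3.7046
exp(-3.7046) = 0.0246
M(t) = 1 - 0.0246
M(t) = 0.9754

0.9754


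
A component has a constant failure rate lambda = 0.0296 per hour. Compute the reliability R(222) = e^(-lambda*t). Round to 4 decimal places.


lambda = 0.0296
t = 222
lambda * t = 6.5712
R(t) = e^(-6.5712)
R(t) = 0.0014

0.0014


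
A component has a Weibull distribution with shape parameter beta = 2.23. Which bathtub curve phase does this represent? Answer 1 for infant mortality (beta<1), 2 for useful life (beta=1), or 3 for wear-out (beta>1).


beta = 2.23
Compare beta to 1:
beta < 1 => infant mortality (phase 1)
beta = 1 => useful life (phase 2)
beta > 1 => wear-out (phase 3)
Since beta = 2.23, this is wear-out (increasing failure rate)
Phase = 3

3


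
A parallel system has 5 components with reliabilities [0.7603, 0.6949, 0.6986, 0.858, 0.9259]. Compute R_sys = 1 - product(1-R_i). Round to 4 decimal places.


Components: [0.7603, 0.6949, 0.6986, 0.858, 0.9259]
(1 - 0.7603) = 0.2397, running product = 0.2397
(1 - 0.6949) = 0.3051, running product = 0.0731
(1 - 0.6986) = 0.3014, running product = 0.022
(1 - 0.858) = 0.142, running product = 0.0031
(1 - 0.9259) = 0.0741, running product = 0.0002
Product of (1-R_i) = 0.0002
R_sys = 1 - 0.0002 = 0.9998

0.9998


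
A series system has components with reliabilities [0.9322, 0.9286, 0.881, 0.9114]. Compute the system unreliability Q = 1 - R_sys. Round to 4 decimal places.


Components: [0.9322, 0.9286, 0.881, 0.9114]
After component 1: product = 0.9322
After component 2: product = 0.8656
After component 3: product = 0.7626
After component 4: product = 0.6951
R_sys = 0.6951
Q = 1 - 0.6951 = 0.3049

0.3049


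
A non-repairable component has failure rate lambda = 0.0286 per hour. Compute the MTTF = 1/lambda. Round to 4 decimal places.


lambda = 0.0286
MTTF = 1 / 0.0286
MTTF = 34.965

34.965


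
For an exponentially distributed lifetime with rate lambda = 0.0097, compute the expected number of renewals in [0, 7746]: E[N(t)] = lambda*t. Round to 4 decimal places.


lambda = 0.0097
t = 7746
E[N(t)] = lambda * t
E[N(t)] = 0.0097 * 7746
E[N(t)] = 75.1362

75.1362


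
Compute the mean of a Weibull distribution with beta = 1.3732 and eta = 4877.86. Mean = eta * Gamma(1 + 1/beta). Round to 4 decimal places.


beta = 1.3732, eta = 4877.86
1/beta = 0.7282
1 + 1/beta = 1.7282
Gamma(1.7282) = 0.9143
Mean = 4877.86 * 0.9143
Mean = 4459.7786

4459.7786


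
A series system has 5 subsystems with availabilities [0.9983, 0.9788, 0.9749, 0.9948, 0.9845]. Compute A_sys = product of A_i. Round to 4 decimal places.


Subsystems: [0.9983, 0.9788, 0.9749, 0.9948, 0.9845]
After subsystem 1 (A=0.9983): product = 0.9983
After subsystem 2 (A=0.9788): product = 0.9771
After subsystem 3 (A=0.9749): product = 0.9526
After subsystem 4 (A=0.9948): product = 0.9477
After subsystem 5 (A=0.9845): product = 0.933
A_sys = 0.933

0.933


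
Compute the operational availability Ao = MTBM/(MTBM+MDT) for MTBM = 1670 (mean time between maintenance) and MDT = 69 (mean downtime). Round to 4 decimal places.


MTBM = 1670
MDT = 69
MTBM + MDT = 1739
Ao = 1670 / 1739
Ao = 0.9603

0.9603


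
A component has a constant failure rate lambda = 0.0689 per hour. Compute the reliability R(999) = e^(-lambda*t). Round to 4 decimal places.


lambda = 0.0689
t = 999
lambda * t = 68.8311
R(t) = e^(-68.8311)
R(t) = 0.0

0.0


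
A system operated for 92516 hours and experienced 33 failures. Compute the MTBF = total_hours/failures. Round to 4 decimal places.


total_hours = 92516
failures = 33
MTBF = 92516 / 33
MTBF = 2803.5152

2803.5152


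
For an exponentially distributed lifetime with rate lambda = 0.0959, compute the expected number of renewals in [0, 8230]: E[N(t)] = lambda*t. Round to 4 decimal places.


lambda = 0.0959
t = 8230
E[N(t)] = lambda * t
E[N(t)] = 0.0959 * 8230
E[N(t)] = 789.257

789.257


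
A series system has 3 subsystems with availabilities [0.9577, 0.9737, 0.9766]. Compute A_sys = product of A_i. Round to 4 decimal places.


Subsystems: [0.9577, 0.9737, 0.9766]
After subsystem 1 (A=0.9577): product = 0.9577
After subsystem 2 (A=0.9737): product = 0.9325
After subsystem 3 (A=0.9766): product = 0.9107
A_sys = 0.9107

0.9107


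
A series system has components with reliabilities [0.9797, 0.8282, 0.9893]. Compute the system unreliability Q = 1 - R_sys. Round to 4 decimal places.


Components: [0.9797, 0.8282, 0.9893]
After component 1: product = 0.9797
After component 2: product = 0.8114
After component 3: product = 0.8027
R_sys = 0.8027
Q = 1 - 0.8027 = 0.1973

0.1973


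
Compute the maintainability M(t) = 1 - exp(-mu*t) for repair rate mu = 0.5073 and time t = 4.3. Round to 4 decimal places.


mu = 0.5073, t = 4.3
mu * t = 0.5073 * 4.3 = 2.1814
exp(-2.1814) = 0.1129
M(t) = 1 - 0.1129
M(t) = 0.8871

0.8871


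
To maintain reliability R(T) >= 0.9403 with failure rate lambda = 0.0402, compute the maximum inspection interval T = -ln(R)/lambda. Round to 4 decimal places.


R_target = 0.9403
lambda = 0.0402
-ln(0.9403) = 0.0616
T = 0.0616 / 0.0402
T = 1.5313

1.5313


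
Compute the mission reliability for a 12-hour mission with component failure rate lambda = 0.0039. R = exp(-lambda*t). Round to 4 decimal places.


lambda = 0.0039
mission_time = 12
lambda * t = 0.0039 * 12 = 0.0468
R = exp(-0.0468)
R = 0.9543

0.9543


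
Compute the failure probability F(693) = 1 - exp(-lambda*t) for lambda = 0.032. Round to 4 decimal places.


lambda = 0.032, t = 693
lambda * t = 22.176
exp(-22.176) = 0.0
F(t) = 1 - 0.0
F(t) = 1.0

1.0


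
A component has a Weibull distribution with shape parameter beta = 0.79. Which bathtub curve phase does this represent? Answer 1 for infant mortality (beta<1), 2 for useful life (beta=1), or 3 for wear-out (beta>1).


beta = 0.79
Compare beta to 1:
beta < 1 => infant mortality (phase 1)
beta = 1 => useful life (phase 2)
beta > 1 => wear-out (phase 3)
Since beta = 0.79, this is infant mortality (decreasing failure rate)
Phase = 1

1


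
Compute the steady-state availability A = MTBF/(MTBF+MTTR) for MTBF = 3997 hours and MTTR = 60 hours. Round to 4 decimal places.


MTBF = 3997
MTTR = 60
MTBF + MTTR = 4057
A = 3997 / 4057
A = 0.9852

0.9852


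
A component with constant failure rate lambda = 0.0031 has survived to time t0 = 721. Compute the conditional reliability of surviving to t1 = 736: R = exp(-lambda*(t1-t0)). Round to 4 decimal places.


lambda = 0.0031
t0 = 721, t1 = 736
t1 - t0 = 15
lambda * (t1-t0) = 0.0031 * 15 = 0.0465
R = exp(-0.0465)
R = 0.9546

0.9546


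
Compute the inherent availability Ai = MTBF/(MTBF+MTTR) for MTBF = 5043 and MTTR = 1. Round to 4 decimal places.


MTBF = 5043
MTTR = 1
MTBF + MTTR = 5044
Ai = 5043 / 5044
Ai = 0.9998

0.9998


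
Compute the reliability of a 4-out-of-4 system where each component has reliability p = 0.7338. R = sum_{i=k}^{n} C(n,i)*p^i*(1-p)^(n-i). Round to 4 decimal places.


k = 4, n = 4, p = 0.7338
i=4: C(4,4)=1 * 0.7338^4 * 0.2662^0 = 0.2899
R = sum of terms = 0.2899

0.2899


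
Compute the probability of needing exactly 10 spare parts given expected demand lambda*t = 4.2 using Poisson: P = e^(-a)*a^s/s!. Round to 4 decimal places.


a = 4.2, s = 10
e^(-a) = e^(-4.2) = 0.015
a^s = 4.2^10 = 1708019.8122
s! = 3628800
P = 0.015 * 1708019.8122 / 3628800
P = 0.0071

0.0071


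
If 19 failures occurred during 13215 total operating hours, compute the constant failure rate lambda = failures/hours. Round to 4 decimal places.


failures = 19
total_hours = 13215
lambda = 19 / 13215
lambda = 0.0014

0.0014


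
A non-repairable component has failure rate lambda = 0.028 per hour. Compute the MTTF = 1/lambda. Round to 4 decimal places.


lambda = 0.028
MTTF = 1 / 0.028
MTTF = 35.7143

35.7143


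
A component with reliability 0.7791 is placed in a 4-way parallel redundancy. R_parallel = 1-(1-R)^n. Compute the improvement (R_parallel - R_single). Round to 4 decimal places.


R_single = 0.7791, n = 4
1 - R_single = 0.2209
(1 - R_single)^n = 0.2209^4 = 0.0024
R_parallel = 1 - 0.0024 = 0.9976
Improvement = 0.9976 - 0.7791
Improvement = 0.2185

0.2185


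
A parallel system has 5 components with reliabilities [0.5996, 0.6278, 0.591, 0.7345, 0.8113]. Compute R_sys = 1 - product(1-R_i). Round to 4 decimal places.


Components: [0.5996, 0.6278, 0.591, 0.7345, 0.8113]
(1 - 0.5996) = 0.4004, running product = 0.4004
(1 - 0.6278) = 0.3722, running product = 0.149
(1 - 0.591) = 0.409, running product = 0.061
(1 - 0.7345) = 0.2655, running product = 0.0162
(1 - 0.8113) = 0.1887, running product = 0.0031
Product of (1-R_i) = 0.0031
R_sys = 1 - 0.0031 = 0.9969

0.9969


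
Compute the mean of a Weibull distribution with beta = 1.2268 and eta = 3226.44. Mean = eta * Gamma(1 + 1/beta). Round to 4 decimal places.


beta = 1.2268, eta = 3226.44
1/beta = 0.8151
1 + 1/beta = 1.8151
Gamma(1.8151) = 0.9355
Mean = 3226.44 * 0.9355
Mean = 3018.292

3018.292


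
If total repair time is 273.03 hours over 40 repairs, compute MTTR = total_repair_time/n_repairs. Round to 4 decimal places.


total_repair_time = 273.03
n_repairs = 40
MTTR = 273.03 / 40
MTTR = 6.8257

6.8257


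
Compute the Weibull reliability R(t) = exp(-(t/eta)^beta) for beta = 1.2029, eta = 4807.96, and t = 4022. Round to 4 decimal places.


beta = 1.2029, eta = 4807.96, t = 4022
t/eta = 4022 / 4807.96 = 0.8365
(t/eta)^beta = 0.8365^1.2029 = 0.8068
R(t) = exp(-0.8068)
R(t) = 0.4463

0.4463


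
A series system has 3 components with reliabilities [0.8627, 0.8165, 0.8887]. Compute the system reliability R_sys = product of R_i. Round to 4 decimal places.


Components: [0.8627, 0.8165, 0.8887]
After component 1 (R=0.8627): product = 0.8627
After component 2 (R=0.8165): product = 0.7044
After component 3 (R=0.8887): product = 0.626
R_sys = 0.626

0.626


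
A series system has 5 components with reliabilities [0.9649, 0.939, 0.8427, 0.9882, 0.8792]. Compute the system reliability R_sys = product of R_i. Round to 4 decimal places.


Components: [0.9649, 0.939, 0.8427, 0.9882, 0.8792]
After component 1 (R=0.9649): product = 0.9649
After component 2 (R=0.939): product = 0.906
After component 3 (R=0.8427): product = 0.7635
After component 4 (R=0.9882): product = 0.7545
After component 5 (R=0.8792): product = 0.6634
R_sys = 0.6634

0.6634


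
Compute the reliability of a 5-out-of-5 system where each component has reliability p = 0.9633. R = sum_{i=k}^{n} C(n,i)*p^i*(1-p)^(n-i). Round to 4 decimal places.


k = 5, n = 5, p = 0.9633
i=5: C(5,5)=1 * 0.9633^5 * 0.0367^0 = 0.8295
R = sum of terms = 0.8295

0.8295


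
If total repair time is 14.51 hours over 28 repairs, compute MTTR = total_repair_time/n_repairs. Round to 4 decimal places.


total_repair_time = 14.51
n_repairs = 28
MTTR = 14.51 / 28
MTTR = 0.5182

0.5182


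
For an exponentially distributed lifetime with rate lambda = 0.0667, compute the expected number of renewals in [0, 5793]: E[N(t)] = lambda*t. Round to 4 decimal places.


lambda = 0.0667
t = 5793
E[N(t)] = lambda * t
E[N(t)] = 0.0667 * 5793
E[N(t)] = 386.3931

386.3931


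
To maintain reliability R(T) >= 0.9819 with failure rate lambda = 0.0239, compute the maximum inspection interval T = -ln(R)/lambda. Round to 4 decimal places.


R_target = 0.9819
lambda = 0.0239
-ln(0.9819) = 0.0183
T = 0.0183 / 0.0239
T = 0.7643

0.7643


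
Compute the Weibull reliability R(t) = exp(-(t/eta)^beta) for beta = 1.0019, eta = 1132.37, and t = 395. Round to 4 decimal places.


beta = 1.0019, eta = 1132.37, t = 395
t/eta = 395 / 1132.37 = 0.3488
(t/eta)^beta = 0.3488^1.0019 = 0.3481
R(t) = exp(-0.3481)
R(t) = 0.706

0.706


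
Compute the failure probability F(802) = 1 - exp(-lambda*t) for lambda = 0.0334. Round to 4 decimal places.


lambda = 0.0334, t = 802
lambda * t = 26.7868
exp(-26.7868) = 0.0
F(t) = 1 - 0.0
F(t) = 1.0

1.0


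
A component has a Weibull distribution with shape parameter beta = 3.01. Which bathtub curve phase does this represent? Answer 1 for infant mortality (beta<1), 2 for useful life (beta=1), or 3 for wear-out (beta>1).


beta = 3.01
Compare beta to 1:
beta < 1 => infant mortality (phase 1)
beta = 1 => useful life (phase 2)
beta > 1 => wear-out (phase 3)
Since beta = 3.01, this is wear-out (increasing failure rate)
Phase = 3

3


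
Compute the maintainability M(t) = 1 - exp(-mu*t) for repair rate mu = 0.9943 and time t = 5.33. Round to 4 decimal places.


mu = 0.9943, t = 5.33
mu * t = 0.9943 * 5.33 = 5.2996
exp(-5.2996) = 0.005
M(t) = 1 - 0.005
M(t) = 0.995

0.995


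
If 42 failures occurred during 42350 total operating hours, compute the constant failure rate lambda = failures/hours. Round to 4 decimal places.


failures = 42
total_hours = 42350
lambda = 42 / 42350
lambda = 0.001

0.001


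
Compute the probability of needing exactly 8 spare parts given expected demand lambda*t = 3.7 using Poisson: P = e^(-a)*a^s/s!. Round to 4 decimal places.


a = 3.7, s = 8
e^(-a) = e^(-3.7) = 0.0247
a^s = 3.7^8 = 35124.7945
s! = 40320
P = 0.0247 * 35124.7945 / 40320
P = 0.0215

0.0215


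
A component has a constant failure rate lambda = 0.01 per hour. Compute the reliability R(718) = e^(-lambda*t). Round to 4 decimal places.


lambda = 0.01
t = 718
lambda * t = 7.18
R(t) = e^(-7.18)
R(t) = 0.0008

0.0008


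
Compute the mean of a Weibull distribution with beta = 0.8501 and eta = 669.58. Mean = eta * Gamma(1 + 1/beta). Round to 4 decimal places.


beta = 0.8501, eta = 669.58
1/beta = 1.1763
1 + 1/beta = 2.1763
Gamma(2.1763) = 1.0879
Mean = 669.58 * 1.0879
Mean = 728.4195

728.4195


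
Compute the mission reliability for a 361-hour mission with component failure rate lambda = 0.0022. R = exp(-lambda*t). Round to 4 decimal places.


lambda = 0.0022
mission_time = 361
lambda * t = 0.0022 * 361 = 0.7942
R = exp(-0.7942)
R = 0.4519

0.4519


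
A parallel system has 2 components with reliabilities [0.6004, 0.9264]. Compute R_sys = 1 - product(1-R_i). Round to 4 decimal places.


Components: [0.6004, 0.9264]
(1 - 0.6004) = 0.3996, running product = 0.3996
(1 - 0.9264) = 0.0736, running product = 0.0294
Product of (1-R_i) = 0.0294
R_sys = 1 - 0.0294 = 0.9706

0.9706


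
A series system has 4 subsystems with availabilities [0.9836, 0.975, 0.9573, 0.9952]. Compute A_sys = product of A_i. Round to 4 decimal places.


Subsystems: [0.9836, 0.975, 0.9573, 0.9952]
After subsystem 1 (A=0.9836): product = 0.9836
After subsystem 2 (A=0.975): product = 0.959
After subsystem 3 (A=0.9573): product = 0.9181
After subsystem 4 (A=0.9952): product = 0.9137
A_sys = 0.9137

0.9137


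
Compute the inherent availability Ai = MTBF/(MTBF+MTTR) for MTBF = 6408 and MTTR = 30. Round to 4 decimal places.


MTBF = 6408
MTTR = 30
MTBF + MTTR = 6438
Ai = 6408 / 6438
Ai = 0.9953

0.9953


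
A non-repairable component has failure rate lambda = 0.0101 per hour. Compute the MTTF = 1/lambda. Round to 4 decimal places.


lambda = 0.0101
MTTF = 1 / 0.0101
MTTF = 99.0099

99.0099


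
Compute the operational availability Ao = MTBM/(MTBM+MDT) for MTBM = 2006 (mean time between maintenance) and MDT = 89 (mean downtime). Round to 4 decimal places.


MTBM = 2006
MDT = 89
MTBM + MDT = 2095
Ao = 2006 / 2095
Ao = 0.9575

0.9575


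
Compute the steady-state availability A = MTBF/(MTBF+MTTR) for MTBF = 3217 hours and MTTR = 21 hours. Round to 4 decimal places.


MTBF = 3217
MTTR = 21
MTBF + MTTR = 3238
A = 3217 / 3238
A = 0.9935

0.9935


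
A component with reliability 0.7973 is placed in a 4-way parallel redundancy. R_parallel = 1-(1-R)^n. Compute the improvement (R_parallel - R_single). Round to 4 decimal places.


R_single = 0.7973, n = 4
1 - R_single = 0.2027
(1 - R_single)^n = 0.2027^4 = 0.0017
R_parallel = 1 - 0.0017 = 0.9983
Improvement = 0.9983 - 0.7973
Improvement = 0.201

0.201


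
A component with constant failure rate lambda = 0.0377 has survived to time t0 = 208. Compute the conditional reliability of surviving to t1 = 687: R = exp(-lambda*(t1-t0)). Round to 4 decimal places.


lambda = 0.0377
t0 = 208, t1 = 687
t1 - t0 = 479
lambda * (t1-t0) = 0.0377 * 479 = 18.0583
R = exp(-18.0583)
R = 0.0

0.0


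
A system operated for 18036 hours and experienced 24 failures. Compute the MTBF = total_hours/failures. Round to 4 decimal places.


total_hours = 18036
failures = 24
MTBF = 18036 / 24
MTBF = 751.5

751.5


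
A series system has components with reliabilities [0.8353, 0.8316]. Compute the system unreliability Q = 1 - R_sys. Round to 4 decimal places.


Components: [0.8353, 0.8316]
After component 1: product = 0.8353
After component 2: product = 0.6946
R_sys = 0.6946
Q = 1 - 0.6946 = 0.3054

0.3054


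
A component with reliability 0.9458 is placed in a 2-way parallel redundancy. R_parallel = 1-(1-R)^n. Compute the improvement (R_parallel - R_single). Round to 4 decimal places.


R_single = 0.9458, n = 2
1 - R_single = 0.0542
(1 - R_single)^n = 0.0542^2 = 0.0029
R_parallel = 1 - 0.0029 = 0.9971
Improvement = 0.9971 - 0.9458
Improvement = 0.0513

0.0513
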